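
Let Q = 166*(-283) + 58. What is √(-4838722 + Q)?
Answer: I*√4885642 ≈ 2210.3*I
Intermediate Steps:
Q = -46920 (Q = -46978 + 58 = -46920)
√(-4838722 + Q) = √(-4838722 - 46920) = √(-4885642) = I*√4885642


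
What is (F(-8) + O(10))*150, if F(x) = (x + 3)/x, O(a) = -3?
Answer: -1425/4 ≈ -356.25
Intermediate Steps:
F(x) = (3 + x)/x
(F(-8) + O(10))*150 = ((3 - 8)/(-8) - 3)*150 = (-1/8*(-5) - 3)*150 = (5/8 - 3)*150 = -19/8*150 = -1425/4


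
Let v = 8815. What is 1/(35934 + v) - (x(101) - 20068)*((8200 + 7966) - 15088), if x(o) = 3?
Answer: 967924002431/44749 ≈ 2.1630e+7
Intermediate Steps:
1/(35934 + v) - (x(101) - 20068)*((8200 + 7966) - 15088) = 1/(35934 + 8815) - (3 - 20068)*((8200 + 7966) - 15088) = 1/44749 - (-20065)*(16166 - 15088) = 1/44749 - (-20065)*1078 = 1/44749 - 1*(-21630070) = 1/44749 + 21630070 = 967924002431/44749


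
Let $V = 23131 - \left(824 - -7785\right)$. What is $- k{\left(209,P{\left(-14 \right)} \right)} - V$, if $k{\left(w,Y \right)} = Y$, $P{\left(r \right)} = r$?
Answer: $-14508$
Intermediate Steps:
$V = 14522$ ($V = 23131 - \left(824 + 7785\right) = 23131 - 8609 = 14522$)
$- k{\left(209,P{\left(-14 \right)} \right)} - V = \left(-1\right) \left(-14\right) - 14522 = 14 - 14522 = -14508$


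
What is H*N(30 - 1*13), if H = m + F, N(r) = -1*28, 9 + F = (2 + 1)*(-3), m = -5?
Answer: 644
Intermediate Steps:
F = -18 (F = -9 + (2 + 1)*(-3) = -9 + 3*(-3) = -9 - 9 = -18)
N(r) = -28
H = -23 (H = -5 - 18 = -23)
H*N(30 - 1*13) = -23*(-28) = 644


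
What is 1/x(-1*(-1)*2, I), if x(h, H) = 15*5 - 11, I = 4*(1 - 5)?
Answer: 1/64 ≈ 0.015625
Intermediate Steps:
I = -16 (I = 4*(-4) = -16)
x(h, H) = 64 (x(h, H) = 75 - 11 = 64)
1/x(-1*(-1)*2, I) = 1/64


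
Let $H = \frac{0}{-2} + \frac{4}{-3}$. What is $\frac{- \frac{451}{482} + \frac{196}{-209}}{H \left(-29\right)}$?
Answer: $- \frac{566193}{11685608} \approx -0.048452$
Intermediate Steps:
$H = - \frac{4}{3}$ ($H = 0 \left(- \frac{1}{2}\right) + 4 \left(- \frac{1}{3}\right) = 0 - \frac{4}{3} = - \frac{4}{3} \approx -1.3333$)
$\frac{- \frac{451}{482} + \frac{196}{-209}}{H \left(-29\right)} = \frac{- \frac{451}{482} + \frac{196}{-209}}{\left(- \frac{4}{3}\right) \left(-29\right)} = \frac{\left(-451\right) \frac{1}{482} + 196 \left(- \frac{1}{209}\right)}{\frac{116}{3}} = \left(- \frac{451}{482} - \frac{196}{209}\right) \frac{3}{116} = \left(- \frac{188731}{100738}\right) \frac{3}{116} = - \frac{566193}{11685608}$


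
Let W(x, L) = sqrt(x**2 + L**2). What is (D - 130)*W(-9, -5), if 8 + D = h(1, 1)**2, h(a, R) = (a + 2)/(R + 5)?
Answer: -551*sqrt(106)/4 ≈ -1418.2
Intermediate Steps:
h(a, R) = (2 + a)/(5 + R)
W(x, L) = sqrt(L**2 + x**2)
D = -31/4 (D = -8 + ((2 + 1)/(5 + 1))**2 = -8 + (3/6)**2 = -8 + ((1/6)*3)**2 = -8 + (1/2)**2 = -8 + 1/4 = -31/4 ≈ -7.7500)
(D - 130)*W(-9, -5) = (-31/4 - 130)*sqrt((-5)**2 + (-9)**2) = -551*sqrt(25 + 81)/4 = -551*sqrt(106)/4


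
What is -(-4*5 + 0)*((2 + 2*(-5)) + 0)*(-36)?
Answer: 5760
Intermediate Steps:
-(-4*5 + 0)*((2 + 2*(-5)) + 0)*(-36) = -(-20 + 0)*((2 - 10) + 0)*(-36) = -(-20)*(-8 + 0)*(-36) = -(-20)*(-8*(-36)) = -(-20)*288 = -1*(-5760) = 5760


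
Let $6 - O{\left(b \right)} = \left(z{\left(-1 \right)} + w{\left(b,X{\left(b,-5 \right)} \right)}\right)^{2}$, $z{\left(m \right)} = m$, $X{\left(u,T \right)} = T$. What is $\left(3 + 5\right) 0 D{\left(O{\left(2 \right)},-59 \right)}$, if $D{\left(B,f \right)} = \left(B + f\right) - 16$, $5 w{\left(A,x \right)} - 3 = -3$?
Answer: $0$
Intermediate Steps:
$w{\left(A,x \right)} = 0$ ($w{\left(A,x \right)} = \frac{3}{5} + \frac{1}{5} \left(-3\right) = \frac{3}{5} - \frac{3}{5} = 0$)
$O{\left(b \right)} = 5$ ($O{\left(b \right)} = 6 - \left(-1 + 0\right)^{2} = 6 - \left(-1\right)^{2} = 6 - 1 = 5$)
$D{\left(B,f \right)} = -16 + B + f$
$\left(3 + 5\right) 0 D{\left(O{\left(2 \right)},-59 \right)} = \left(3 + 5\right) 0 \left(-16 + 5 - 59\right) = 8 \cdot 0 \left(-70\right) = 0 \left(-70\right) = 0$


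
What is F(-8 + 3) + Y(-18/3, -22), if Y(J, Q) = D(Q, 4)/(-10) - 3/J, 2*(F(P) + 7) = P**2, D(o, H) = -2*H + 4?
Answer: 32/5 ≈ 6.4000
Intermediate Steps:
D(o, H) = 4 - 2*H
F(P) = -7 + P**2/2
Y(J, Q) = 2/5 - 3/J (Y(J, Q) = (4 - 2*4)/(-10) - 3/J = (4 - 8)*(-1/10) - 3/J = -4*(-1/10) - 3/J = 2/5 - 3/J)
F(-8 + 3) + Y(-18/3, -22) = (-7 + (-8 + 3)**2/2) + (2/5 - 3/((-18/3))) = (-7 + (1/2)*(-5)**2) + (2/5 - 3/((-18*1/3))) = (-7 + (1/2)*25) + (2/5 - 3/(-6)) = (-7 + 25/2) + (2/5 - 3*(-1/6)) = 11/2 + (2/5 + 1/2) = 11/2 + 9/10 = 32/5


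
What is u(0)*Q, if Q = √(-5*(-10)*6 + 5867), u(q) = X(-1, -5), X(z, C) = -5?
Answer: -5*√6167 ≈ -392.65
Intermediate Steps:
u(q) = -5
Q = √6167 (Q = √(50*6 + 5867) = √(300 + 5867) = √6167 ≈ 78.530)
u(0)*Q = -5*√6167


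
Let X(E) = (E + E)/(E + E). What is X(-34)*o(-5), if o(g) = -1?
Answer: -1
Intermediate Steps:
X(E) = 1 (X(E) = (2*E)/((2*E)) = (2*E)*(1/(2*E)) = 1)
X(-34)*o(-5) = 1*(-1) = -1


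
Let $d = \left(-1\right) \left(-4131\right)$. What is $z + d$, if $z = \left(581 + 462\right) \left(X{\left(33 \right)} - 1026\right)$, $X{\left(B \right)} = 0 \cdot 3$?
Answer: $-1065987$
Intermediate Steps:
$X{\left(B \right)} = 0$
$d = 4131$
$z = -1070118$ ($z = \left(581 + 462\right) \left(0 - 1026\right) = 1043 \left(-1026\right) = -1070118$)
$z + d = -1070118 + 4131 = -1065987$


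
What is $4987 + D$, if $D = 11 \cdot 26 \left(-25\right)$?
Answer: $-2163$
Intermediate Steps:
$D = -7150$ ($D = 286 \left(-25\right) = -7150$)
$4987 + D = 4987 - 7150 = -2163$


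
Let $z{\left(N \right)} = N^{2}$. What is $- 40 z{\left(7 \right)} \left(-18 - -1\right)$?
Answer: $33320$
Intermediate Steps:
$- 40 z{\left(7 \right)} \left(-18 - -1\right) = - 40 \cdot 7^{2} \left(-18 - -1\right) = \left(-40\right) 49 \left(-18 + 1\right) = \left(-1960\right) \left(-17\right) = 33320$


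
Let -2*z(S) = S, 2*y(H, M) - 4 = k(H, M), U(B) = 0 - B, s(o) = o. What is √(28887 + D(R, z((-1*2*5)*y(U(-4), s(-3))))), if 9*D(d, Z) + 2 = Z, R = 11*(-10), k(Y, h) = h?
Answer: √1039934/6 ≈ 169.96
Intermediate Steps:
U(B) = -B
y(H, M) = 2 + M/2
R = -110
z(S) = -S/2
D(d, Z) = -2/9 + Z/9
√(28887 + D(R, z((-1*2*5)*y(U(-4), s(-3))))) = √(28887 + (-2/9 + (--1*2*5*(2 + (½)*(-3))/2)/9)) = √(28887 + (-2/9 + (-(-2*5)*(2 - 3/2)/2)/9)) = √(28887 + (-2/9 + (-(-5)/2)/9)) = √(28887 + (-2/9 + (-½*(-5))/9)) = √(28887 + (-2/9 + (⅑)*(5/2))) = √(28887 + (-2/9 + 5/18)) = √(28887 + 1/18) = √(519967/18) = √1039934/6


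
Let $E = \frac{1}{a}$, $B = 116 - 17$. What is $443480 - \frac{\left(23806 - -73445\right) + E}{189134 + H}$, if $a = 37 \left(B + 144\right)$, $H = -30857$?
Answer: $\frac{631101547100618}{1423068507} \approx 4.4348 \cdot 10^{5}$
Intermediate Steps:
$B = 99$ ($B = 116 - 17 = 99$)
$a = 8991$ ($a = 37 \left(99 + 144\right) = 37 \cdot 243 = 8991$)
$E = \frac{1}{8991} \approx 0.00011122$
$443480 - \frac{\left(23806 - -73445\right) + E}{189134 + H} = 443480 - \frac{\left(23806 - -73445\right) + \frac{1}{8991}}{189134 - 30857} = 443480 - \frac{\left(23806 + 73445\right) + \frac{1}{8991}}{158277} = 443480 - \left(97251 + \frac{1}{8991}\right) \frac{1}{158277} = 443480 - \frac{874383742}{8991} \cdot \frac{1}{158277} = 443480 - \frac{874383742}{1423068507} = \frac{631101547100618}{1423068507}$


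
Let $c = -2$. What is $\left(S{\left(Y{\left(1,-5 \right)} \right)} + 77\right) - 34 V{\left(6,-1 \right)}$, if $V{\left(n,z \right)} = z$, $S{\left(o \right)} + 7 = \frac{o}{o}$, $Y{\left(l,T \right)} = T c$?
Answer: $105$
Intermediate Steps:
$Y{\left(l,T \right)} = - 2 T$ ($Y{\left(l,T \right)} = T \left(-2\right) = - 2 T$)
$S{\left(o \right)} = -6$ ($S{\left(o \right)} = -7 + \frac{o}{o} = -7 + 1 = -6$)
$\left(S{\left(Y{\left(1,-5 \right)} \right)} + 77\right) - 34 V{\left(6,-1 \right)} = \left(-6 + 77\right) - -34 = 71 + 34 = 105$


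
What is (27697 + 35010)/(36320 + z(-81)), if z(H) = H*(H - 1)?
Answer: 62707/42962 ≈ 1.4596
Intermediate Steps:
z(H) = H*(-1 + H)
(27697 + 35010)/(36320 + z(-81)) = (27697 + 35010)/(36320 - 81*(-1 - 81)) = 62707/(36320 - 81*(-82)) = 62707/(36320 + 6642) = 62707/42962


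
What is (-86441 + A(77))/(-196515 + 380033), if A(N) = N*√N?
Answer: -86441/183518 + 77*√77/183518 ≈ -0.46734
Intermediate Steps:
A(N) = N^(3/2)
(-86441 + A(77))/(-196515 + 380033) = (-86441 + 77^(3/2))/(-196515 + 380033) = (-86441 + 77*√77)/183518 = (-86441 + 77*√77)*(1/183518) = -86441/183518 + 77*√77/183518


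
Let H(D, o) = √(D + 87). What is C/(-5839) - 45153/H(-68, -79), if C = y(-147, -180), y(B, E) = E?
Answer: 180/5839 - 45153*√19/19 ≈ -10359.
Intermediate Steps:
C = -180
H(D, o) = √(87 + D)
C/(-5839) - 45153/H(-68, -79) = -180/(-5839) - 45153/√(87 - 68) = -180*(-1/5839) - 45153*√19/19 = 180/5839 - 45153*√19/19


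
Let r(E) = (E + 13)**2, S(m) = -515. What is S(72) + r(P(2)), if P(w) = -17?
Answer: -499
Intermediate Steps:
r(E) = (13 + E)**2
S(72) + r(P(2)) = -515 + (13 - 17)**2 = -515 + (-4)**2 = -515 + 16 = -499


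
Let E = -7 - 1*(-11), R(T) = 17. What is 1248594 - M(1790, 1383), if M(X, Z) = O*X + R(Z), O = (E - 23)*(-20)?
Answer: 568377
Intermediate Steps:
E = 4 (E = -7 + 11 = 4)
O = 380 (O = (4 - 23)*(-20) = -19*(-20) = 380)
M(X, Z) = 17 + 380*X (M(X, Z) = 380*X + 17 = 17 + 380*X)
1248594 - M(1790, 1383) = 1248594 - (17 + 380*1790) = 1248594 - (17 + 680200) = 1248594 - 1*680217 = 1248594 - 680217 = 568377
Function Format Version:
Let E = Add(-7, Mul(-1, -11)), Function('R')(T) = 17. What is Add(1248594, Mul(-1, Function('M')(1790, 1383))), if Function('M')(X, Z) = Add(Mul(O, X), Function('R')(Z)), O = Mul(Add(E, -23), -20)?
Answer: 568377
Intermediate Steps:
E = 4 (E = Add(-7, 11) = 4)
O = 380 (O = Mul(Add(4, -23), -20) = Mul(-19, -20) = 380)
Function('M')(X, Z) = Add(17, Mul(380, X)) (Function('M')(X, Z) = Add(Mul(380, X), 17) = Add(17, Mul(380, X)))
Add(1248594, Mul(-1, Function('M')(1790, 1383))) = Add(1248594, Mul(-1, Add(17, Mul(380, 1790)))) = Add(1248594, Mul(-1, Add(17, 680200))) = Add(1248594, Mul(-1, 680217)) = Add(1248594, -680217) = 568377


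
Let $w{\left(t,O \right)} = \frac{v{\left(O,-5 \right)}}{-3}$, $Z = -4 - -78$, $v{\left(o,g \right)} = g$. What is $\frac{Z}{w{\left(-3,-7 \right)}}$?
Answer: $\frac{222}{5} \approx 44.4$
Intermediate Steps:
$Z = 74$ ($Z = -4 + 78 = 74$)
$w{\left(t,O \right)} = \frac{5}{3}$ ($w{\left(t,O \right)} = - \frac{5}{-3} = \left(-5\right) \left(- \frac{1}{3}\right) = \frac{5}{3}$)
$\frac{Z}{w{\left(-3,-7 \right)}} = \frac{74}{\frac{5}{3}} = 74 \cdot \frac{3}{5} = \frac{222}{5}$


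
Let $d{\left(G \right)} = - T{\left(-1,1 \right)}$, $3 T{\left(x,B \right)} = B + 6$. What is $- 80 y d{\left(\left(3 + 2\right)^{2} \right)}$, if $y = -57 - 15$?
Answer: $-13440$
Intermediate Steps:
$T{\left(x,B \right)} = 2 + \frac{B}{3}$ ($T{\left(x,B \right)} = \frac{B + 6}{3} = \frac{6 + B}{3} = 2 + \frac{B}{3}$)
$y = -72$ ($y = -57 - 15 = -72$)
$d{\left(G \right)} = - \frac{7}{3}$ ($d{\left(G \right)} = - (2 + \frac{1}{3} \cdot 1) = - (2 + \frac{1}{3}) = \left(-1\right) \frac{7}{3} = - \frac{7}{3}$)
$- 80 y d{\left(\left(3 + 2\right)^{2} \right)} = \left(-80\right) \left(-72\right) \left(- \frac{7}{3}\right) = 5760 \left(- \frac{7}{3}\right) = -13440$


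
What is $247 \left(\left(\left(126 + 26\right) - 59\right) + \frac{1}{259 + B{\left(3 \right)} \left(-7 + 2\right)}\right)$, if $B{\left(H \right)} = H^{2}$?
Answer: $\frac{4916041}{214} \approx 22972.0$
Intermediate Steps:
$247 \left(\left(\left(126 + 26\right) - 59\right) + \frac{1}{259 + B{\left(3 \right)} \left(-7 + 2\right)}\right) = 247 \left(\left(\left(126 + 26\right) - 59\right) + \frac{1}{259 + 3^{2} \left(-7 + 2\right)}\right) = 247 \left(\left(152 - 59\right) + \frac{1}{259 + 9 \left(-5\right)}\right) = 247 \left(93 + \frac{1}{259 - 45}\right) = 247 \left(93 + \frac{1}{214}\right) = 247 \cdot \frac{19903}{214} = \frac{4916041}{214}$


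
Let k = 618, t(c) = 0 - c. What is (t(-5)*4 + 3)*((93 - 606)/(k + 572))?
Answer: -11799/1190 ≈ -9.9151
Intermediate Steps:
t(c) = -c
(t(-5)*4 + 3)*((93 - 606)/(k + 572)) = (-1*(-5)*4 + 3)*((93 - 606)/(618 + 572)) = (5*4 + 3)*(-513/1190) = (20 + 3)*(-513*1/1190) = 23*(-513/1190) = -11799/1190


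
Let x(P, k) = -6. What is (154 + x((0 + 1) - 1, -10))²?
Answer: 21904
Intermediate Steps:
(154 + x((0 + 1) - 1, -10))² = (154 - 6)² = 148² = 21904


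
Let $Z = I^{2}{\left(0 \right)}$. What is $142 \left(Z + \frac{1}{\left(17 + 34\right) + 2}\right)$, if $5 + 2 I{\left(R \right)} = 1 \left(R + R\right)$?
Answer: $\frac{94359}{106} \approx 890.18$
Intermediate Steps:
$I{\left(R \right)} = - \frac{5}{2} + R$ ($I{\left(R \right)} = - \frac{5}{2} + \frac{1 \left(R + R\right)}{2} = - \frac{5}{2} + \frac{1 \cdot 2 R}{2} = - \frac{5}{2} + \frac{2 R}{2} = - \frac{5}{2} + R$)
$Z = \frac{25}{4}$ ($Z = \left(- \frac{5}{2} + 0\right)^{2} = \left(- \frac{5}{2}\right)^{2} = \frac{25}{4} \approx 6.25$)
$142 \left(Z + \frac{1}{\left(17 + 34\right) + 2}\right) = 142 \left(\frac{25}{4} + \frac{1}{\left(17 + 34\right) + 2}\right) = 142 \left(\frac{25}{4} + \frac{1}{51 + 2}\right) = 142 \left(\frac{25}{4} + \frac{1}{53}\right) = 142 \cdot \frac{1329}{212} = \frac{94359}{106}$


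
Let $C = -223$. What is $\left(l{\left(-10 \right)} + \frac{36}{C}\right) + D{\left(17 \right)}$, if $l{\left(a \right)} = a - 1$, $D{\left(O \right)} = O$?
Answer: $\frac{1302}{223} \approx 5.8386$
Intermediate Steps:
$l{\left(a \right)} = -1 + a$
$\left(l{\left(-10 \right)} + \frac{36}{C}\right) + D{\left(17 \right)} = \left(\left(-1 - 10\right) + \frac{36}{-223}\right) + 17 = \left(-11 + 36 \left(- \frac{1}{223}\right)\right) + 17 = \left(-11 - \frac{36}{223}\right) + 17 = - \frac{2489}{223} + 17 = \frac{1302}{223}$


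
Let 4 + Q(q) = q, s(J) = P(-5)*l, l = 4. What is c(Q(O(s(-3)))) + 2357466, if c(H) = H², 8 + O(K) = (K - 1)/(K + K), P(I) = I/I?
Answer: 150886473/64 ≈ 2.3576e+6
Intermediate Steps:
P(I) = 1
s(J) = 4 (s(J) = 1*4 = 4)
O(K) = -8 + (-1 + K)/(2*K) (O(K) = -8 + (K - 1)/(K + K) = -8 + (-1 + K)/((2*K)) = -8 + (-1 + K)*(1/(2*K)) = -8 + (-1 + K)/(2*K))
Q(q) = -4 + q
c(Q(O(s(-3)))) + 2357466 = (-4 + (½)*(-1 - 15*4)/4)² + 2357466 = (-4 + (½)*(¼)*(-1 - 60))² + 2357466 = (-4 + (½)*(¼)*(-61))² + 2357466 = (-4 - 61/8)² + 2357466 = (-93/8)² + 2357466 = 8649/64 + 2357466 = 150886473/64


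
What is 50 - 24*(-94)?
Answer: 2306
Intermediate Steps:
50 - 24*(-94) = 50 + 2256 = 2306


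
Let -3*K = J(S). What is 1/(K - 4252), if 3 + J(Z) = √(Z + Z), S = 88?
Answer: -38259/162638833 + 12*√11/162638833 ≈ -0.00023499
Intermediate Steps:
J(Z) = -3 + √2*√Z (J(Z) = -3 + √(Z + Z) = -3 + √(2*Z) = -3 + √2*√Z)
K = 1 - 4*√11/3 (K = -(-3 + √2*√88)/3 = -(-3 + √2*(2*√22))/3 = -(-3 + 4*√11)/3 = 1 - 4*√11/3 ≈ -3.4222)
1/(K - 4252) = 1/((1 - 4*√11/3) - 4252) = 1/(-4251 - 4*√11/3)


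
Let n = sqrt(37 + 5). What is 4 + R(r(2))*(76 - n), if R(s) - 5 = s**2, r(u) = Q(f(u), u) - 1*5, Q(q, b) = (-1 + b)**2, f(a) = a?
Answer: 1600 - 21*sqrt(42) ≈ 1463.9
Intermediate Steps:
n = sqrt(42) ≈ 6.4807
r(u) = -5 + (-1 + u)**2 (r(u) = (-1 + u)**2 - 1*5 = (-1 + u)**2 - 5 = -5 + (-1 + u)**2)
R(s) = 5 + s**2
4 + R(r(2))*(76 - n) = 4 + (5 + (-5 + (-1 + 2)**2)**2)*(76 - sqrt(42)) = 4 + (5 + (-5 + 1**2)**2)*(76 - sqrt(42)) = 4 + (5 + (-5 + 1)**2)*(76 - sqrt(42)) = 4 + (5 + (-4)**2)*(76 - sqrt(42)) = 4 + (5 + 16)*(76 - sqrt(42)) = 4 + 21*(76 - sqrt(42)) = 4 + (1596 - 21*sqrt(42)) = 1600 - 21*sqrt(42)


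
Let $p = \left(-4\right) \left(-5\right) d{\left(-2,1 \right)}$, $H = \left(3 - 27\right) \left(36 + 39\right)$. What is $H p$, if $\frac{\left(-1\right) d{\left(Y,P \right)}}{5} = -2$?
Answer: $-360000$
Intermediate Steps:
$d{\left(Y,P \right)} = 10$ ($d{\left(Y,P \right)} = \left(-5\right) \left(-2\right) = 10$)
$H = -1800$ ($H = \left(-24\right) 75 = -1800$)
$p = 200$ ($p = \left(-4\right) \left(-5\right) 10 = 20 \cdot 10 = 200$)
$H p = \left(-1800\right) 200 = -360000$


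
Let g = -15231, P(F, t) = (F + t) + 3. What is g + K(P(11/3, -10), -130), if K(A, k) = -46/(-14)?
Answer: -106594/7 ≈ -15228.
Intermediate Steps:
P(F, t) = 3 + F + t
K(A, k) = 23/7 (K(A, k) = -46*(-1/14) = 23/7)
g + K(P(11/3, -10), -130) = -15231 + 23/7 = -106594/7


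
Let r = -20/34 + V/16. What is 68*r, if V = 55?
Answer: 775/4 ≈ 193.75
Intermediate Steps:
r = 775/272 (r = -20/34 + 55/16 = -20*1/34 + 55*(1/16) = -10/17 + 55/16 = 775/272 ≈ 2.8493)
68*r = 68*(775/272) = 775/4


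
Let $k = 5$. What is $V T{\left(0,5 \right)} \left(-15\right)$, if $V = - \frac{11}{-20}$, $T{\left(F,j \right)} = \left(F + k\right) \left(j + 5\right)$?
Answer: $- \frac{825}{2} \approx -412.5$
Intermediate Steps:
$T{\left(F,j \right)} = \left(5 + F\right) \left(5 + j\right)$ ($T{\left(F,j \right)} = \left(F + 5\right) \left(j + 5\right) = \left(5 + F\right) \left(5 + j\right)$)
$V = \frac{11}{20}$ ($V = \left(-11\right) \left(- \frac{1}{20}\right) = \frac{11}{20} \approx 0.55$)
$V T{\left(0,5 \right)} \left(-15\right) = \frac{11 \left(25 + 5 \cdot 0 + 5 \cdot 5 + 0 \cdot 5\right)}{20} \left(-15\right) = \frac{11 \left(25 + 0 + 25 + 0\right)}{20} \left(-15\right) = \frac{11}{20} \cdot 50 \left(-15\right) = \frac{55}{2} \left(-15\right) = - \frac{825}{2}$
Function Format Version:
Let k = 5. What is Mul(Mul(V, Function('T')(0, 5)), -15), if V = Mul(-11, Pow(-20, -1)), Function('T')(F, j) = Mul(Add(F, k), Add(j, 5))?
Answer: Rational(-825, 2) ≈ -412.50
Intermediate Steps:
Function('T')(F, j) = Mul(Add(5, F), Add(5, j)) (Function('T')(F, j) = Mul(Add(F, 5), Add(j, 5)) = Mul(Add(5, F), Add(5, j)))
V = Rational(11, 20) (V = Mul(-11, Rational(-1, 20)) = Rational(11, 20) ≈ 0.55000)
Mul(Mul(V, Function('T')(0, 5)), -15) = Mul(Mul(Rational(11, 20), Add(25, Mul(5, 0), Mul(5, 5), Mul(0, 5))), -15) = Mul(Mul(Rational(11, 20), Add(25, 0, 25, 0)), -15) = Mul(Mul(Rational(11, 20), 50), -15) = Mul(Rational(55, 2), -15) = Rational(-825, 2)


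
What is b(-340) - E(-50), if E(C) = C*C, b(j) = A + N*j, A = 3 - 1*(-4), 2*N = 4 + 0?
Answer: -3173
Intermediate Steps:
N = 2 (N = (4 + 0)/2 = (1/2)*4 = 2)
A = 7 (A = 3 + 4 = 7)
b(j) = 7 + 2*j
E(C) = C**2
b(-340) - E(-50) = (7 + 2*(-340)) - 1*(-50)**2 = (7 - 680) - 1*2500 = -673 - 2500 = -3173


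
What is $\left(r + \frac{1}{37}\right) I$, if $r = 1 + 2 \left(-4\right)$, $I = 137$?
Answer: $- \frac{35346}{37} \approx -955.3$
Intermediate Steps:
$r = -7$ ($r = 1 - 8 = -7$)
$\left(r + \frac{1}{37}\right) I = \left(-7 + \frac{1}{37}\right) 137 = \left(- \frac{258}{37}\right) 137 = - \frac{35346}{37}$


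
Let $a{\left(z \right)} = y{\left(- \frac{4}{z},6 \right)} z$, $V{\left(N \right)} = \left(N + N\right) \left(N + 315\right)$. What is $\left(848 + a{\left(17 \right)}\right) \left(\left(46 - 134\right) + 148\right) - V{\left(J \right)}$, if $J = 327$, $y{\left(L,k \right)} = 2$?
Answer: $-366948$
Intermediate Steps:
$V{\left(N \right)} = 2 N \left(315 + N\right)$
$a{\left(z \right)} = 2 z$
$\left(848 + a{\left(17 \right)}\right) \left(\left(46 - 134\right) + 148\right) - V{\left(J \right)} = \left(848 + 2 \cdot 17\right) \left(\left(46 - 134\right) + 148\right) - 2 \cdot 327 \left(315 + 327\right) = \left(848 + 34\right) \left(-88 + 148\right) - 2 \cdot 327 \cdot 642 = 882 \cdot 60 - 419868 = 52920 - 419868 = -366948$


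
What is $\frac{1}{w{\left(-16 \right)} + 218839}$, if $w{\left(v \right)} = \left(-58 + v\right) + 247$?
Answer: $\frac{1}{219012} \approx 4.566 \cdot 10^{-6}$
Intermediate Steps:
$w{\left(v \right)} = 189 + v$
$\frac{1}{w{\left(-16 \right)} + 218839} = \frac{1}{\left(189 - 16\right) + 218839} = \frac{1}{173 + 218839} = \frac{1}{219012}$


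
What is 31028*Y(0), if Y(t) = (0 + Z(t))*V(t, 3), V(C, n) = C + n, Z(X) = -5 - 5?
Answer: -930840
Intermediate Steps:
Z(X) = -10
Y(t) = -30 - 10*t (Y(t) = (0 - 10)*(t + 3) = -10*(3 + t) = -30 - 10*t)
31028*Y(0) = 31028*(-30 - 10*0) = 31028*(-30 + 0) = 31028*(-30) = -930840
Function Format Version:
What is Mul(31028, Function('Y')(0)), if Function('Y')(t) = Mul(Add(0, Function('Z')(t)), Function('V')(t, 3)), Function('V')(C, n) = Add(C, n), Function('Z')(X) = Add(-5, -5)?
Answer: -930840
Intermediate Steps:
Function('Z')(X) = -10
Function('Y')(t) = Add(-30, Mul(-10, t)) (Function('Y')(t) = Mul(Add(0, -10), Add(t, 3)) = Mul(-10, Add(3, t)) = Add(-30, Mul(-10, t)))
Mul(31028, Function('Y')(0)) = Mul(31028, Add(-30, Mul(-10, 0))) = Mul(31028, Add(-30, 0)) = Mul(31028, -30) = -930840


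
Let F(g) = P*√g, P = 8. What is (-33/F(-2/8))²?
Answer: -1089/16 ≈ -68.063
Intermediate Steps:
F(g) = 8*√g
(-33/F(-2/8))² = (-33*(-I/4))² = (-(-33)*I/4)² = (33*I/4)² = -1089/16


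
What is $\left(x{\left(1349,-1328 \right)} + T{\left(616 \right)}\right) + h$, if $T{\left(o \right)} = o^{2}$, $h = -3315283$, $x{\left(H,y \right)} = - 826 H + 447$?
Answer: $-4049654$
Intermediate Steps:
$x{\left(H,y \right)} = 447 - 826 H$
$\left(x{\left(1349,-1328 \right)} + T{\left(616 \right)}\right) + h = \left(\left(447 - 1114274\right) + 616^{2}\right) - 3315283 = \left(\left(447 - 1114274\right) + 379456\right) - 3315283 = \left(-1113827 + 379456\right) - 3315283 = -734371 - 3315283 = -4049654$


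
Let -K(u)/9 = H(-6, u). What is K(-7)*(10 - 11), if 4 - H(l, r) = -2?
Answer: 54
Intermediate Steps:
H(l, r) = 6 (H(l, r) = 4 - 1*(-2) = 4 + 2 = 6)
K(u) = -54 (K(u) = -9*6 = -54)
K(-7)*(10 - 11) = -54*(10 - 11) = -54*(-1) = 54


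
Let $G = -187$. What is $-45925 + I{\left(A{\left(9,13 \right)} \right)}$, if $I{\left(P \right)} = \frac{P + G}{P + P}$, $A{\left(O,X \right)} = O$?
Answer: $- \frac{413414}{9} \approx -45935.0$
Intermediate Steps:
$I{\left(P \right)} = \frac{-187 + P}{2 P}$ ($I{\left(P \right)} = \frac{P - 187}{P + P} = \frac{-187 + P}{2 P}$)
$-45925 + I{\left(A{\left(9,13 \right)} \right)} = -45925 + \frac{-187 + 9}{2 \cdot 9} = -45925 + \frac{1}{2} \cdot \frac{1}{9} \left(-178\right) = -45925 - \frac{89}{9} = - \frac{413414}{9}$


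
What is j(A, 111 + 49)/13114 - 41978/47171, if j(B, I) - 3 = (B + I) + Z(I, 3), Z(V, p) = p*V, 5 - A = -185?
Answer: -511206049/618600494 ≈ -0.82639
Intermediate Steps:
A = 190 (A = 5 - 1*(-185) = 5 + 185 = 190)
Z(V, p) = V*p
j(B, I) = 3 + B + 4*I (j(B, I) = 3 + ((B + I) + I*3) = 3 + ((B + I) + 3*I) = 3 + (B + 4*I) = 3 + B + 4*I)
j(A, 111 + 49)/13114 - 41978/47171 = (3 + 190 + 4*(111 + 49))/13114 - 41978/47171 = (3 + 190 + 4*160)*(1/13114) - 41978*1/47171 = (3 + 190 + 640)*(1/13114) - 41978/47171 = 833*(1/13114) - 41978/47171 = 833/13114 - 41978/47171 = -511206049/618600494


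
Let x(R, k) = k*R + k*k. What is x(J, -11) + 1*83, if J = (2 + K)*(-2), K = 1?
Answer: 270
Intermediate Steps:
J = -6 (J = (2 + 1)*(-2) = 3*(-2) = -6)
x(R, k) = k² + R*k (x(R, k) = R*k + k² = k² + R*k)
x(J, -11) + 1*83 = -11*(-6 - 11) + 1*83 = -11*(-17) + 83 = 187 + 83 = 270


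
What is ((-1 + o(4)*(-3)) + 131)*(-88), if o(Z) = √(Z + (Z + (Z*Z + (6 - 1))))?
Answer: -11440 + 264*√29 ≈ -10018.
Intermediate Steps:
o(Z) = √(5 + Z² + 2*Z) (o(Z) = √(Z + (Z + (Z² + 5))) = √(Z + (Z + (5 + Z²))) = √(Z + (5 + Z + Z²)) = √(5 + Z² + 2*Z))
((-1 + o(4)*(-3)) + 131)*(-88) = ((-1 + √(5 + 4² + 2*4)*(-3)) + 131)*(-88) = ((-1 + √(5 + 16 + 8)*(-3)) + 131)*(-88) = ((-1 + √29*(-3)) + 131)*(-88) = ((-1 - 3*√29) + 131)*(-88) = (130 - 3*√29)*(-88) = -11440 + 264*√29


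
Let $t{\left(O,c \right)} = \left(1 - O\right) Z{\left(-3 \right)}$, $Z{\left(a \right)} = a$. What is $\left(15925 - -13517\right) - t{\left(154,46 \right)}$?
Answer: $28983$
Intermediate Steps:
$t{\left(O,c \right)} = -3 + 3 O$ ($t{\left(O,c \right)} = \left(1 - O\right) \left(-3\right) = -3 + 3 O$)
$\left(15925 - -13517\right) - t{\left(154,46 \right)} = \left(15925 - -13517\right) - \left(-3 + 3 \cdot 154\right) = \left(15925 + 13517\right) - \left(-3 + 462\right) = 29442 - 459 = 28983$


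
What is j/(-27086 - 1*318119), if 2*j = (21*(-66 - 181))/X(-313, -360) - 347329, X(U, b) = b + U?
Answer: 23374723/46464593 ≈ 0.50307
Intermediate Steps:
X(U, b) = U + b
j = -116873615/673 (j = ((21*(-66 - 181))/(-313 - 360) - 347329)/2 = ((21*(-247))/(-673) - 347329)/2 = (-5187*(-1/673) - 347329)/2 = (5187/673 - 347329)/2 = (½)*(-233747230/673) = -116873615/673 ≈ -1.7366e+5)
j/(-27086 - 1*318119) = -116873615/(673*(-27086 - 1*318119)) = -116873615/(673*(-27086 - 318119)) = -116873615/673/(-345205) = -116873615/673*(-1/345205) = 23374723/46464593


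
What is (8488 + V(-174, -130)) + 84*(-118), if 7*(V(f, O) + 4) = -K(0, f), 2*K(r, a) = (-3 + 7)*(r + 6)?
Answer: -10008/7 ≈ -1429.7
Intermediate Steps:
K(r, a) = 12 + 2*r (K(r, a) = ((-3 + 7)*(r + 6))/2 = (4*(6 + r))/2 = (24 + 4*r)/2 = 12 + 2*r)
V(f, O) = -40/7 (V(f, O) = -4 + (-(12 + 2*0))/7 = -4 + (-(12 + 0))/7 = -4 + (-1*12)/7 = -4 + (⅐)*(-12) = -4 - 12/7 = -40/7)
(8488 + V(-174, -130)) + 84*(-118) = (8488 - 40/7) + 84*(-118) = 59376/7 - 9912 = -10008/7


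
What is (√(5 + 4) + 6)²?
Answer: 81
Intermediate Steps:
(√(5 + 4) + 6)² = (√9 + 6)² = (3 + 6)² = 9² = 81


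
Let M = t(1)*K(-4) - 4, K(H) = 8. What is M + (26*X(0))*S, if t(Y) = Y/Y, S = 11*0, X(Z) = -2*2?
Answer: 4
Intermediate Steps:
X(Z) = -4
S = 0
t(Y) = 1
M = 4 (M = 1*8 - 4 = 8 - 4 = 4)
M + (26*X(0))*S = 4 + (26*(-4))*0 = 4 - 104*0 = 4 + 0 = 4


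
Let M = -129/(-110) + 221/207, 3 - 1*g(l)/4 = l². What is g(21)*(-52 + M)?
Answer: 330843884/3795 ≈ 87179.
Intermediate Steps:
g(l) = 12 - 4*l²
M = 51013/22770 (M = -129*(-1/110) + 221*(1/207) = 129/110 + 221/207 = 51013/22770 ≈ 2.2404)
g(21)*(-52 + M) = (12 - 4*21²)*(-52 + 51013/22770) = (12 - 4*441)*(-1133027/22770) = (12 - 1764)*(-1133027/22770) = -1752*(-1133027/22770) = 330843884/3795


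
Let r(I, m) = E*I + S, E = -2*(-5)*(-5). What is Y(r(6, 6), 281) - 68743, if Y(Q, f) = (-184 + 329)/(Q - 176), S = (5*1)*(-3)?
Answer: -33752958/491 ≈ -68743.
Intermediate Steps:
E = -50 (E = 10*(-5) = -50)
S = -15 (S = 5*(-3) = -15)
r(I, m) = -15 - 50*I (r(I, m) = -50*I - 15 = -15 - 50*I)
Y(Q, f) = 145/(-176 + Q)
Y(r(6, 6), 281) - 68743 = 145/(-176 + (-15 - 50*6)) - 68743 = 145/(-176 + (-15 - 300)) - 68743 = 145/(-176 - 315) - 68743 = 145/(-491) - 68743 = 145*(-1/491) - 68743 = -145/491 - 68743 = -33752958/491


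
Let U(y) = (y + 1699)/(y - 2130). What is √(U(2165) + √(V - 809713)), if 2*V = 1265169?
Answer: √(11040 + 50*I*√708514)/10 ≈ 16.515 + 12.742*I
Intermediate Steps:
V = 1265169/2 (V = (½)*1265169 = 1265169/2 ≈ 6.3258e+5)
U(y) = (1699 + y)/(-2130 + y)
√(U(2165) + √(V - 809713)) = √((1699 + 2165)/(-2130 + 2165) + √(1265169/2 - 809713)) = √(3864/35 + √(-354257/2)) = √((1/35)*3864 + I*√708514/2) = √(552/5 + I*√708514/2)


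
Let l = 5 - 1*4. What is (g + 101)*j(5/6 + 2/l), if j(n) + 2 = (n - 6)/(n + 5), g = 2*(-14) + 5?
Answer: -8814/47 ≈ -187.53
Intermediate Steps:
l = 1 (l = 5 - 4 = 1)
g = -23 (g = -28 + 5 = -23)
j(n) = -2 + (-6 + n)/(5 + n) (j(n) = -2 + (n - 6)/(n + 5) = -2 + (-6 + n)/(5 + n))
(g + 101)*j(5/6 + 2/l) = (-23 + 101)*((-16 - (5/6 + 2/1))/(5 + (5/6 + 2/1))) = 78*((-16 - (5*(⅙) + 2*1))/(5 + (5*(⅙) + 2*1))) = 78*((-16 - (⅚ + 2))/(5 + (⅚ + 2))) = 78*((-16 - 1*17/6)/(5 + 17/6)) = 78*((-16 - 17/6)/(47/6)) = 78*((6/47)*(-113/6)) = 78*(-113/47) = -8814/47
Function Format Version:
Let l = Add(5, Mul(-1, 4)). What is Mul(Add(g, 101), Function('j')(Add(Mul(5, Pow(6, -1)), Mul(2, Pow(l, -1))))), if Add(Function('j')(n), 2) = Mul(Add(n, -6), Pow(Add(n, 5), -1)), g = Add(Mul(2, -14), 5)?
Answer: Rational(-8814, 47) ≈ -187.53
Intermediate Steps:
l = 1 (l = Add(5, -4) = 1)
g = -23 (g = Add(-28, 5) = -23)
Function('j')(n) = Add(-2, Mul(Pow(Add(5, n), -1), Add(-6, n))) (Function('j')(n) = Add(-2, Mul(Add(n, -6), Pow(Add(n, 5), -1))) = Add(-2, Mul(Add(-6, n), Pow(Add(5, n), -1))) = Add(-2, Mul(Pow(Add(5, n), -1), Add(-6, n))))
Mul(Add(g, 101), Function('j')(Add(Mul(5, Pow(6, -1)), Mul(2, Pow(l, -1))))) = Mul(Add(-23, 101), Mul(Pow(Add(5, Add(Mul(5, Pow(6, -1)), Mul(2, Pow(1, -1)))), -1), Add(-16, Mul(-1, Add(Mul(5, Pow(6, -1)), Mul(2, Pow(1, -1))))))) = Mul(78, Mul(Pow(Add(5, Add(Mul(5, Rational(1, 6)), Mul(2, 1))), -1), Add(-16, Mul(-1, Add(Mul(5, Rational(1, 6)), Mul(2, 1)))))) = Mul(78, Mul(Pow(Add(5, Add(Rational(5, 6), 2)), -1), Add(-16, Mul(-1, Add(Rational(5, 6), 2))))) = Mul(78, Mul(Pow(Add(5, Rational(17, 6)), -1), Add(-16, Mul(-1, Rational(17, 6))))) = Mul(78, Mul(Pow(Rational(47, 6), -1), Add(-16, Rational(-17, 6)))) = Mul(78, Mul(Rational(6, 47), Rational(-113, 6))) = Mul(78, Rational(-113, 47)) = Rational(-8814, 47)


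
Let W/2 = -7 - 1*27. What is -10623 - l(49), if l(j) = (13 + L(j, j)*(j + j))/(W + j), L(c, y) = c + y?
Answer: -192220/19 ≈ -10117.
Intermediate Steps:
W = -68 (W = 2*(-7 - 1*27) = 2*(-7 - 27) = 2*(-34) = -68)
l(j) = (13 + 4*j**2)/(-68 + j) (l(j) = (13 + (j + j)*(j + j))/(-68 + j) = (13 + (2*j)*(2*j))/(-68 + j) = (13 + 4*j**2)/(-68 + j))
-10623 - l(49) = -10623 - (13 + 4*49**2)/(-68 + 49) = -10623 - (13 + 4*2401)/(-19) = -10623 - (-1)*(13 + 9604)/19 = -10623 - (-1)*9617/19 = -10623 - 1*(-9617/19) = -10623 + 9617/19 = -192220/19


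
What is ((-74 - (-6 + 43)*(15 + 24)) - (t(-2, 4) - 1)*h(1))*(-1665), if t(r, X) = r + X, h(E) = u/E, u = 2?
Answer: 2529135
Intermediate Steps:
h(E) = 2/E
t(r, X) = X + r
((-74 - (-6 + 43)*(15 + 24)) - (t(-2, 4) - 1)*h(1))*(-1665) = ((-74 - (-6 + 43)*(15 + 24)) - ((4 - 2) - 1)*2/1)*(-1665) = ((-74 - 37*39) - (2 - 1)*2*1)*(-1665) = ((-74 - 1*1443) - 2)*(-1665) = ((-74 - 1443) - 1*2)*(-1665) = (-1517 - 2)*(-1665) = -1519*(-1665) = 2529135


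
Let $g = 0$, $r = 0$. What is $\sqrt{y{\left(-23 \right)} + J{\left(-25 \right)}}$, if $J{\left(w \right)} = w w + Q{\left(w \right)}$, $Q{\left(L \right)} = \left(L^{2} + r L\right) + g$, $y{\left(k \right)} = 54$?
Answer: $2 \sqrt{326} \approx 36.111$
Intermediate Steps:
$Q{\left(L \right)} = L^{2}$ ($Q{\left(L \right)} = \left(L^{2} + 0 L\right) + 0 = \left(L^{2} + 0\right) + 0 = L^{2} + 0 = L^{2}$)
$J{\left(w \right)} = 2 w^{2}$ ($J{\left(w \right)} = w w + w^{2} = w^{2} + w^{2} = 2 w^{2}$)
$\sqrt{y{\left(-23 \right)} + J{\left(-25 \right)}} = \sqrt{54 + 2 \left(-25\right)^{2}} = \sqrt{54 + 2 \cdot 625} = \sqrt{54 + 1250} = \sqrt{1304} = 2 \sqrt{326}$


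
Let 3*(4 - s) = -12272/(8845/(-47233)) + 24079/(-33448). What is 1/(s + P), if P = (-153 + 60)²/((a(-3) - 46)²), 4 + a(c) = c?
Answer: -2493107388120/54442396754503837 ≈ -4.5793e-5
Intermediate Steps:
a(c) = -4 + c
s = -19384148490973/887542680 (s = 4 - (-12272/(8845/(-47233)) + 24079/(-33448))/3 = 4 - (-12272/(8845*(-1/47233)) + 24079*(-1/33448))/3 = 4 - (-12272/(-8845/47233) - 24079/33448)/3 = 4 - (-12272*(-47233/8845) - 24079/33448)/3 = 4 - (579643376/8845 - 24079/33448)/3 = 4 - ⅓*19387698661693/295847560 = 4 - 19387698661693/887542680 = -19384148490973/887542680 ≈ -21840.)
P = 8649/2809 (P = (-153 + 60)²/(((-4 - 3) - 46)²) = (-93)²/((-7 - 46)²) = 8649/((-53)²) = 8649/2809 ≈ 3.0790)
1/(s + P) = 1/(-19384148490973/887542680 + 8649/2809) = 1/(-54442396754503837/2493107388120) = -2493107388120/54442396754503837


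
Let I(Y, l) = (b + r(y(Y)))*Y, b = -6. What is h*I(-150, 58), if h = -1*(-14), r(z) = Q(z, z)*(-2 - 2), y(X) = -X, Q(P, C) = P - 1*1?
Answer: 1264200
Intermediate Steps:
Q(P, C) = -1 + P (Q(P, C) = P - 1 = -1 + P)
r(z) = 4 - 4*z (r(z) = (-1 + z)*(-2 - 2) = (-1 + z)*(-4) = 4 - 4*z)
I(Y, l) = Y*(-2 + 4*Y) (I(Y, l) = (-6 + (4 - (-4)*Y))*Y = (-6 + (4 + 4*Y))*Y = (-2 + 4*Y)*Y = Y*(-2 + 4*Y))
h = 14
h*I(-150, 58) = 14*(2*(-150)*(-1 + 2*(-150))) = 14*(2*(-150)*(-1 - 300)) = 14*(2*(-150)*(-301)) = 14*90300 = 1264200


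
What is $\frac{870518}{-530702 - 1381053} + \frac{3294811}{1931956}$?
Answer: $\frac{355159148469}{284109734060} \approx 1.2501$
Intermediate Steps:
$\frac{870518}{-530702 - 1381053} + \frac{3294811}{1931956} = \frac{870518}{-1911755} + 3294811 \cdot \frac{1}{1931956} = 870518 \left(- \frac{1}{1911755}\right) + \frac{253447}{148612} = - \frac{870518}{1911755} + \frac{253447}{148612} = \frac{355159148469}{284109734060}$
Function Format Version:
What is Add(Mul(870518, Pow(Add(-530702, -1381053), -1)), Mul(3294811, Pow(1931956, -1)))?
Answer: Rational(355159148469, 284109734060) ≈ 1.2501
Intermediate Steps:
Add(Mul(870518, Pow(Add(-530702, -1381053), -1)), Mul(3294811, Pow(1931956, -1))) = Add(Mul(870518, Pow(-1911755, -1)), Mul(3294811, Rational(1, 1931956))) = Add(Mul(870518, Rational(-1, 1911755)), Rational(253447, 148612)) = Add(Rational(-870518, 1911755), Rational(253447, 148612)) = Rational(355159148469, 284109734060)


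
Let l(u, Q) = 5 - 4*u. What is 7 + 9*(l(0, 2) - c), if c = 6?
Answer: -2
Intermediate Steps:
7 + 9*(l(0, 2) - c) = 7 + 9*((5 - 4*0) - 1*6) = 7 + 9*((5 + 0) - 6) = 7 + 9*(5 - 6) = 7 + 9*(-1) = 7 - 9 = -2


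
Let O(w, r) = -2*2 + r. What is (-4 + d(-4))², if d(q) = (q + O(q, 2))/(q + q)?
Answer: 169/16 ≈ 10.563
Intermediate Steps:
O(w, r) = -4 + r
d(q) = (-2 + q)/(2*q) (d(q) = (q + (-4 + 2))/(q + q) = (q - 2)/((2*q)) = (-2 + q)*(1/(2*q)) = (-2 + q)/(2*q))
(-4 + d(-4))² = (-4 + (½)*(-2 - 4)/(-4))² = (-4 + (½)*(-¼)*(-6))² = (-4 + ¾)² = (-13/4)² = 169/16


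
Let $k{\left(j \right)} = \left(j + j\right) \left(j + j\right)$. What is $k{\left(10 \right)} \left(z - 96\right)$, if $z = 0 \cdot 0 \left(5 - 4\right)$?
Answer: $-38400$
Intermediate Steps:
$k{\left(j \right)} = 4 j^{2}$ ($k{\left(j \right)} = 2 j 2 j = 4 j^{2}$)
$z = 0$ ($z = 0 \cdot 1 = 0$)
$k{\left(10 \right)} \left(z - 96\right) = 4 \cdot 10^{2} \left(0 - 96\right) = 4 \cdot 100 \left(-96\right) = 400 \left(-96\right) = -38400$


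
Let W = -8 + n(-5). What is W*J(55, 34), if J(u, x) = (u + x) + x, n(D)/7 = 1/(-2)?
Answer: -2829/2 ≈ -1414.5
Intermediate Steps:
n(D) = -7/2 (n(D) = 7/(-2) = 7*(-½) = -7/2)
J(u, x) = u + 2*x
W = -23/2 (W = -8 - 7/2 = -23/2 ≈ -11.500)
W*J(55, 34) = -23*(55 + 2*34)/2 = -23*(55 + 68)/2 = -23/2*123 = -2829/2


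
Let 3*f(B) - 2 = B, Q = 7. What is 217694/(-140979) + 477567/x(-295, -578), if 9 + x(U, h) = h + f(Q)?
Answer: -67454051389/82331736 ≈ -819.30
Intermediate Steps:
f(B) = ⅔ + B/3
x(U, h) = -6 + h (x(U, h) = -9 + (h + (⅔ + (⅓)*7)) = -9 + (h + (⅔ + 7/3)) = -9 + (h + 3) = -9 + (3 + h) = -6 + h)
217694/(-140979) + 477567/x(-295, -578) = 217694/(-140979) + 477567/(-6 - 578) = 217694*(-1/140979) + 477567/(-584) = -217694/140979 + 477567*(-1/584) = -217694/140979 - 477567/584 = -67454051389/82331736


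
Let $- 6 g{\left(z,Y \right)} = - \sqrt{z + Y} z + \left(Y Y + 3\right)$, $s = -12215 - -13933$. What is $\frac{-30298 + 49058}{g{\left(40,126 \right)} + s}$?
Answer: $- \frac{627071760}{30770441} - \frac{4502400 \sqrt{166}}{30770441} \approx -22.264$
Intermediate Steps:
$s = 1718$ ($s = -12215 + 13933 = 1718$)
$g{\left(z,Y \right)} = - \frac{1}{2} - \frac{Y^{2}}{6} + \frac{z \sqrt{Y + z}}{6}$ ($g{\left(z,Y \right)} = - \frac{- \sqrt{z + Y} z + \left(Y Y + 3\right)}{6} = - \frac{- \sqrt{Y + z} z + \left(Y^{2} + 3\right)}{6} = - \frac{- z \sqrt{Y + z} + \left(3 + Y^{2}\right)}{6} = - \frac{3 + Y^{2} - z \sqrt{Y + z}}{6} = - \frac{1}{2} - \frac{Y^{2}}{6} + \frac{z \sqrt{Y + z}}{6}$)
$\frac{-30298 + 49058}{g{\left(40,126 \right)} + s} = \frac{-30298 + 49058}{\left(- \frac{1}{2} - \frac{126^{2}}{6} + \frac{1}{6} \cdot 40 \sqrt{126 + 40}\right) + 1718} = \frac{18760}{\left(- \frac{1}{2} - 2646 + \frac{1}{6} \cdot 40 \sqrt{166}\right) + 1718} = \frac{18760}{\left(- \frac{1}{2} - 2646 + \frac{20 \sqrt{166}}{3}\right) + 1718} = \frac{18760}{\left(- \frac{5293}{2} + \frac{20 \sqrt{166}}{3}\right) + 1718} = \frac{18760}{- \frac{1857}{2} + \frac{20 \sqrt{166}}{3}}$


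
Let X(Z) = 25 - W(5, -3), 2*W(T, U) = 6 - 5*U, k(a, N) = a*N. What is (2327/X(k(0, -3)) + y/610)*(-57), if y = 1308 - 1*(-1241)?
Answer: -166033077/17690 ≈ -9385.7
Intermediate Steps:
k(a, N) = N*a
W(T, U) = 3 - 5*U/2 (W(T, U) = (6 - 5*U)/2 = 3 - 5*U/2)
y = 2549 (y = 1308 + 1241 = 2549)
X(Z) = 29/2 (X(Z) = 25 - (3 - 5/2*(-3)) = 25 - (3 + 15/2) = 25 - 1*21/2 = 25 - 21/2 = 29/2)
(2327/X(k(0, -3)) + y/610)*(-57) = (2327/(29/2) + 2549/610)*(-57) = (2327*(2/29) + 2549*(1/610))*(-57) = (4654/29 + 2549/610)*(-57) = (2912861/17690)*(-57) = -166033077/17690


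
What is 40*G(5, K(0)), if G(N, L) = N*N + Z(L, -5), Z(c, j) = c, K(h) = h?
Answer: 1000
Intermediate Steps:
G(N, L) = L + N² (G(N, L) = N*N + L = N² + L = L + N²)
40*G(5, K(0)) = 40*(0 + 5²) = 40*(0 + 25) = 40*25 = 1000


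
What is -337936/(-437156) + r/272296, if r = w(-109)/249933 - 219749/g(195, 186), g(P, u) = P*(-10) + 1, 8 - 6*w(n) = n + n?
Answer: 4204506261203296762/5436062268510386943 ≈ 0.77345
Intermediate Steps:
w(n) = 4/3 - n/3 (w(n) = 4/3 - (n + n)/6 = 4/3 - n/3)
g(P, u) = 1 - 10*P (g(P, u) = -10*P + 1 = 1 - 10*P)
r = 164767800688/1461358251 (r = (4/3 - 1/3*(-109))/249933 - 219749/(1 - 10*195) = (4/3 + 109/3)*(1/249933) - 219749/(1 - 1950) = (113/3)*(1/249933) - 219749/(-1949) = 113/749799 - 219749*(-1/1949) = 113/749799 + 219749/1949 = 164767800688/1461358251 ≈ 112.75)
-337936/(-437156) + r/272296 = -337936/(-437156) + (164767800688/1461358251)/272296 = -337936*(-1/437156) + (164767800688/1461358251)*(1/272296) = 84484/109289 + 20595975086/49740250789287 = 4204506261203296762/5436062268510386943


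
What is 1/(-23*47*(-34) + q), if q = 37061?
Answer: 1/73815 ≈ 1.3547e-5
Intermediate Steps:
1/(-23*47*(-34) + q) = 1/(-23*47*(-34) + 37061) = 1/(-1081*(-34) + 37061) = 1/(36754 + 37061) = 1/73815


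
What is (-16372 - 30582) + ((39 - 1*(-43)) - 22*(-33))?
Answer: -46146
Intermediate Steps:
(-16372 - 30582) + ((39 - 1*(-43)) - 22*(-33)) = -46954 + ((39 + 43) + 726) = -46954 + (82 + 726) = -46954 + 808 = -46146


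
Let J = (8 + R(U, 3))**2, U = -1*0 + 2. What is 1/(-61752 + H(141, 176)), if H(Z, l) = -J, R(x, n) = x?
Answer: -1/61852 ≈ -1.6168e-5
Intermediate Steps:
U = 2 (U = 0 + 2 = 2)
J = 100 (J = (8 + 2)**2 = 10**2 = 100)
H(Z, l) = -100 (H(Z, l) = -1*100 = -100)
1/(-61752 + H(141, 176)) = 1/(-61752 - 100) = 1/(-61852) = -1/61852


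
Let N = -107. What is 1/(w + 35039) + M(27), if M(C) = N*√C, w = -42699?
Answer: -1/7660 - 321*√3 ≈ -555.99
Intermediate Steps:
M(C) = -107*√C
1/(w + 35039) + M(27) = 1/(-42699 + 35039) - 321*√3 = 1/(-7660) - 321*√3 = -1/7660 - 321*√3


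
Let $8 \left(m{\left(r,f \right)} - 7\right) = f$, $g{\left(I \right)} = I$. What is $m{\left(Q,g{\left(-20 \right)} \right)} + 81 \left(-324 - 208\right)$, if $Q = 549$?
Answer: $- \frac{86175}{2} \approx -43088.0$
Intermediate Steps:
$m{\left(r,f \right)} = 7 + \frac{f}{8}$
$m{\left(Q,g{\left(-20 \right)} \right)} + 81 \left(-324 - 208\right) = \left(7 + \frac{1}{8} \left(-20\right)\right) + 81 \left(-324 - 208\right) = \left(7 - \frac{5}{2}\right) + 81 \left(-532\right) = \frac{9}{2} - 43092 = - \frac{86175}{2}$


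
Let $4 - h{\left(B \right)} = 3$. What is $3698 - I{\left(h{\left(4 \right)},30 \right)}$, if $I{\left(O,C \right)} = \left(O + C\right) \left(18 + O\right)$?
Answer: $3109$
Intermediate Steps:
$h{\left(B \right)} = 1$ ($h{\left(B \right)} = 4 - 3 = 1$)
$I{\left(O,C \right)} = \left(18 + O\right) \left(C + O\right)$ ($I{\left(O,C \right)} = \left(C + O\right) \left(18 + O\right) = \left(18 + O\right) \left(C + O\right)$)
$3698 - I{\left(h{\left(4 \right)},30 \right)} = 3698 - \left(1^{2} + 18 \cdot 30 + 18 \cdot 1 + 30 \cdot 1\right) = 3698 - \left(1 + 540 + 18 + 30\right) = 3698 - 589 = 3109$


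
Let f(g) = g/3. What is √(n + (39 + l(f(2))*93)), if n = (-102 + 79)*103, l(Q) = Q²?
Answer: I*√20598/3 ≈ 47.84*I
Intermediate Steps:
f(g) = g/3 (f(g) = g*(⅓) = g/3)
n = -2369 (n = -23*103 = -2369)
√(n + (39 + l(f(2))*93)) = √(-2369 + (39 + ((⅓)*2)²*93)) = √(-2369 + (39 + (⅔)²*93)) = √(-2369 + (39 + (4/9)*93)) = √(-2369 + (39 + 124/3)) = √(-2369 + 241/3) = √(-6866/3) = I*√20598/3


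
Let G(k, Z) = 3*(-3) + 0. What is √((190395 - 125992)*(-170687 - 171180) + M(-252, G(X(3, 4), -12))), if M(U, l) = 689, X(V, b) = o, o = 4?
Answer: 8*I*√344019683 ≈ 1.4838e+5*I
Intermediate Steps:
X(V, b) = 4
G(k, Z) = -9 (G(k, Z) = -9 + 0 = -9)
√((190395 - 125992)*(-170687 - 171180) + M(-252, G(X(3, 4), -12))) = √((190395 - 125992)*(-170687 - 171180) + 689) = √(64403*(-341867) + 689) = √(-22017260401 + 689) = √(-22017259712) = 8*I*√344019683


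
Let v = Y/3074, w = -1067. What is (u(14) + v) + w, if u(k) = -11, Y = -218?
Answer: -1656995/1537 ≈ -1078.1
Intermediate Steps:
v = -109/1537 (v = -218/3074 = -218*1/3074 = -109/1537 ≈ -0.070917)
(u(14) + v) + w = (-11 - 109/1537) - 1067 = -17016/1537 - 1067 = -1656995/1537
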